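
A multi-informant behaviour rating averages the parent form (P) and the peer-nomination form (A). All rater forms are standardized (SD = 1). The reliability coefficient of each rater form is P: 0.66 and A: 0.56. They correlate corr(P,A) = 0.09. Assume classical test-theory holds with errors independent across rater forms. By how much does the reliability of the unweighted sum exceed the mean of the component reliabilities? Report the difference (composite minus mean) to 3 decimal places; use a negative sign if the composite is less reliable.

Var(sum) = 2 + 0.18 = 2.18; true-score variance = 1.22 + 0.18 = 1.4; composite reliability = 0.6422.
Mean component reliability = 0.6100.
Difference = 0.6422 − 0.6100 = 0.032.

0.032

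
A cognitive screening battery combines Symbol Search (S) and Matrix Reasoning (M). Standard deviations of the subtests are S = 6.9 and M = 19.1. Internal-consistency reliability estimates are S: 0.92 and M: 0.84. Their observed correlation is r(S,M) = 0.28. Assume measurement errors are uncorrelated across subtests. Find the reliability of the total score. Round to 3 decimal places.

0.872

Var(S+M) = 6.9² + 19.1² + 2·[6.9·19.1·0.28] = 412.42 + 73.8024 = 486.222.
With uncorrelated errors the cross-covariances are all true-score covariance, so they carry over unchanged; only the diagonal terms shrink to ρᵢσᵢ².
True-score variance = [6.9²·0.92 + 19.1²·0.84] + 73.8024 = 350.242 + 73.8024 = 424.044.
Reliability = 424.044 / 486.222 = 0.872.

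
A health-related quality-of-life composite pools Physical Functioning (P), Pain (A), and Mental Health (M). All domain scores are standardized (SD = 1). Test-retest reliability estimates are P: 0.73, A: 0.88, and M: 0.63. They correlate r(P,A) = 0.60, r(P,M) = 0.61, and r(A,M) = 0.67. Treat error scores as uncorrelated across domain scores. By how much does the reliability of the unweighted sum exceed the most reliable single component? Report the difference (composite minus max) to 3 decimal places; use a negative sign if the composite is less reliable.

Var(sum) = 3 + 3.76 = 6.76; true-score variance = 2.24 + 3.76 = 6; composite reliability = 0.8876.
Max component reliability = 0.8800.
Difference = 0.8876 − 0.8800 = 0.008.

0.008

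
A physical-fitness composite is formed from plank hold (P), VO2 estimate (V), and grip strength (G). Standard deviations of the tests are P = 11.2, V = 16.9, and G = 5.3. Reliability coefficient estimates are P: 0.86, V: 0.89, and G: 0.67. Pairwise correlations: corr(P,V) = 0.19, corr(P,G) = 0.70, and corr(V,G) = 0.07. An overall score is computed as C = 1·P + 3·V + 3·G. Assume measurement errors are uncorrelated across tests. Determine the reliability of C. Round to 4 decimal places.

Var(C) = 11.2² + 3²·16.9² + 3²·5.3² + 2·[3·11.2·16.9·0.19 + 3·11.2·5.3·0.70 + 9·16.9·5.3·0.07] = 2948.74 + 577.949 = 3526.69.
Because errors are independent across components, Cov(Tᵢ,Tⱼ) = Cov(Xᵢ,Xⱼ); the off-diagonal part of the true-score variance is the same as above.
True-score variance = [11.2²·0.86 + 3²·16.9²·0.89 + 3²·5.3²·0.67] + 577.949 = 2565 + 577.949 = 3142.95.
Reliability = 3142.95 / 3526.69 = 0.8912.

0.8912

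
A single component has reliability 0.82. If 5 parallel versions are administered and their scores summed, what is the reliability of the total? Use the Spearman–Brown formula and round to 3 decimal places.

0.958

ρ_k = kρ / (1 + (k−1)ρ) = 5·0.82 / (1 + 4·0.82) = 4.100 / 4.280 = 0.958.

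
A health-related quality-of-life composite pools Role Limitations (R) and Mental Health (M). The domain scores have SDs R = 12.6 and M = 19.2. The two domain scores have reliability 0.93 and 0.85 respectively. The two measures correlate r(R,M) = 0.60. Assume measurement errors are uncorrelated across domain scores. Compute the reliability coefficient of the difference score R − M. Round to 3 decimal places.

0.720

Var(R−M) = 12.6² + 19.2² − 2·12.6·19.2·0.60 = 527.4 − 290.304 = 237.096.
Under uncorrelated errors the observed covariances equal the true-score covariances, so only the own-variance terms attenuate.
True-score variance = [12.6²·0.93 + 19.2²·0.85] − 290.304 = 460.991 − 290.304 = 170.687.
Reliability = 170.687 / 237.096 = 0.720.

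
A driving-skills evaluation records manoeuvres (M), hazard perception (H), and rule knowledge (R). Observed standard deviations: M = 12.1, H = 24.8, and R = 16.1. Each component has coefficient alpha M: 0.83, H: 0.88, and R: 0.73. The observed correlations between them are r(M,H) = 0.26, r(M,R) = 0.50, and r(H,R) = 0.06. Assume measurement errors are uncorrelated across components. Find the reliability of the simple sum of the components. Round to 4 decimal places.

Var(M+H+R) = 12.1² + 24.8² + 16.1² + 2·[12.1·24.8·0.26 + 12.1·16.1·0.50 + 24.8·16.1·0.06] = 1020.66 + 398.765 = 1419.43.
With uncorrelated errors the cross-covariances are all true-score covariance, so they carry over unchanged; only the diagonal terms shrink to ρᵢσᵢ².
True-score variance = [12.1²·0.83 + 24.8²·0.88 + 16.1²·0.73] + 398.765 = 851.979 + 398.765 = 1250.74.
Reliability = 1250.74 / 1419.43 = 0.8812.

0.8812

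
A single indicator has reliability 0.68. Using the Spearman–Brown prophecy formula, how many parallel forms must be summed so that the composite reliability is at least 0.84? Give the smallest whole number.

k ≥ ρ*(1−ρ₁)/(ρ₁(1−ρ*)) = 0.84·0.32 / (0.68·0.16) = 2.471.
Smallest integer k = 3.

3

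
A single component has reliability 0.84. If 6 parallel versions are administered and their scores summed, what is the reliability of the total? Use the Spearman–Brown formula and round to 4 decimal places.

ρ_k = kρ / (1 + (k−1)ρ) = 6·0.84 / (1 + 5·0.84) = 5.040 / 5.200 = 0.9692.

0.9692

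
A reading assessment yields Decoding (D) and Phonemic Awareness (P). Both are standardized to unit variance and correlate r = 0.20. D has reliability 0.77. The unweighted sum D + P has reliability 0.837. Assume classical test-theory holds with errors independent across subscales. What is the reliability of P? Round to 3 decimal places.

0.839

Var(D+P) = 2 + 2·0.20 = 2.400.
True-score variance = ρ_D + ρ_P + 2·0.20, so 0.837 = (0.77 + ρ_P + 0.40) / 2.400.
ρ_P = 0.837·2.400 − 0.77 − 0.40 = 0.839.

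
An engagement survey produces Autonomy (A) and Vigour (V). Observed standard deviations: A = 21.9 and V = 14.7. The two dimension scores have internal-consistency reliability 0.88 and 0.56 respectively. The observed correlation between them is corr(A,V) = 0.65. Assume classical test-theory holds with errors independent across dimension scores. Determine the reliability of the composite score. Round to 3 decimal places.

Var(A+V) = 21.9² + 14.7² + 2·[21.9·14.7·0.65] = 695.7 + 418.509 = 1114.21.
Under uncorrelated errors the observed covariances equal the true-score covariances, so only the own-variance terms attenuate.
True-score variance = [21.9²·0.88 + 14.7²·0.56] + 418.509 = 543.067 + 418.509 = 961.576.
Reliability = 961.576 / 1114.21 = 0.863.

0.863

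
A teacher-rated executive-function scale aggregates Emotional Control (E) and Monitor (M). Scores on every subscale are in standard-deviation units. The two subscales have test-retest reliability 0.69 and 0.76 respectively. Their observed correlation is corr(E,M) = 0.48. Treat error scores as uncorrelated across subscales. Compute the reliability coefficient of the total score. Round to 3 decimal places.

0.814

Var(E+M) = 2 + 2·[0.48] = 2 + 0.96 = 2.96.
Under uncorrelated errors the observed covariances equal the true-score covariances, so only the own-variance terms attenuate.
True-score variance = [0.69 + 0.76] + 0.96 = 1.45 + 0.96 = 2.41.
Reliability = 2.41 / 2.96 = 0.814.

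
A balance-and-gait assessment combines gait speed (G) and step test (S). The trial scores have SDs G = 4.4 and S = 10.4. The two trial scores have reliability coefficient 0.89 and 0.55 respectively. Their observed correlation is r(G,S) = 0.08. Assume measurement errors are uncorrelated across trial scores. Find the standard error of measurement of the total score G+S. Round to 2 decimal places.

7.13

Var(total) = 127.52 + 7.3216 = 134.842.
True-score variance = 76.7184 + 7.3216 = 84.04, so reliability = 0.6232.
Error variance = 134.842 − 84.04 = 50.8016; SEM = √50.8016 = 7.13.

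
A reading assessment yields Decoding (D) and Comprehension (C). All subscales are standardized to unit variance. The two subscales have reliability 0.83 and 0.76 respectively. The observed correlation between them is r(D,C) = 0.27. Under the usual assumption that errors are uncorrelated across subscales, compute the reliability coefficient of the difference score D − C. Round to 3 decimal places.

0.719

Var(D−C) = 1 + 1 − 2·0.27 = 2 − 0.54 = 1.46.
Because errors are independent across components, Cov(Tᵢ,Tⱼ) = Cov(Xᵢ,Xⱼ); the off-diagonal part of the true-score variance is the same as above.
True-score variance = [0.83 + 0.76] − 0.54 = 1.59 − 0.54 = 1.05.
Reliability = 1.05 / 1.46 = 0.719.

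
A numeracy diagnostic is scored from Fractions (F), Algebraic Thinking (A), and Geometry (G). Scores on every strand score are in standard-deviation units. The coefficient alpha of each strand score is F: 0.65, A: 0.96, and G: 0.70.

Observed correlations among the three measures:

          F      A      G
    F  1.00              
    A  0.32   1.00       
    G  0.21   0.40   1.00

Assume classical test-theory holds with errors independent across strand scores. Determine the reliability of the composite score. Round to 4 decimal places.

0.8580

Var(F+A+G) = 3 + 2·[0.32 + 0.21 + 0.40] = 3 + 1.86 = 4.86.
Because errors are independent across components, Cov(Tᵢ,Tⱼ) = Cov(Xᵢ,Xⱼ); the off-diagonal part of the true-score variance is the same as above.
True-score variance = [0.65 + 0.96 + 0.70] + 1.86 = 2.31 + 1.86 = 4.17.
Reliability = 4.17 / 4.86 = 0.8580.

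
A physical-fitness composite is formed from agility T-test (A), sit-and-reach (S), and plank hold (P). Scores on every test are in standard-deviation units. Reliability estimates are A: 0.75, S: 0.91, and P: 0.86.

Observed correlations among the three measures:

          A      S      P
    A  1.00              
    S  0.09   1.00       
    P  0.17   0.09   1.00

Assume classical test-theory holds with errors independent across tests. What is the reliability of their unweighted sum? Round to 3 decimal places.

0.870

Var(A+S+P) = 3 + 2·[0.09 + 0.17 + 0.09] = 3 + 0.7 = 3.7.
Under uncorrelated errors the observed covariances equal the true-score covariances, so only the own-variance terms attenuate.
True-score variance = [0.75 + 0.91 + 0.86] + 0.7 = 2.52 + 0.7 = 3.22.
Reliability = 3.22 / 3.7 = 0.870.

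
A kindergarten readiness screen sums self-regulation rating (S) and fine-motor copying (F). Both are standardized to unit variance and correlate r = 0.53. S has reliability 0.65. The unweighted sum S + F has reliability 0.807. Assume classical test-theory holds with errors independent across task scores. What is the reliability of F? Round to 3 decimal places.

0.759

Var(S+F) = 2 + 2·0.53 = 3.060.
True-score variance = ρ_S + ρ_F + 2·0.53, so 0.807 = (0.65 + ρ_F + 1.06) / 3.060.
ρ_F = 0.807·3.060 − 0.65 − 1.06 = 0.759.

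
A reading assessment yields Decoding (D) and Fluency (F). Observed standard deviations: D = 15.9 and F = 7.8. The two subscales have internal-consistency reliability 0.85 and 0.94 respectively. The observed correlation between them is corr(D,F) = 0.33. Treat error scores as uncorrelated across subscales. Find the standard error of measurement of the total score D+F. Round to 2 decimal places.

6.45

Var(total) = 313.65 + 81.8532 = 395.503.
True-score variance = 272.078 + 81.8532 = 353.931, so reliability = 0.8949.
Error variance = 395.503 − 353.931 = 41.5719; SEM = √41.5719 = 6.45.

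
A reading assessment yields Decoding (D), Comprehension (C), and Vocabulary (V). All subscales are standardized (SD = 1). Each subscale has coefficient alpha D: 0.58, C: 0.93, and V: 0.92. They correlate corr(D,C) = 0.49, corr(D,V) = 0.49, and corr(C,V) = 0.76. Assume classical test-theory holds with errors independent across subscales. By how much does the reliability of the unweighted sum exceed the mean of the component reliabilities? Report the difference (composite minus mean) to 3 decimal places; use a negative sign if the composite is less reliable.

0.102

Var(sum) = 3 + 3.48 = 6.48; true-score variance = 2.43 + 3.48 = 5.91; composite reliability = 0.9120.
Mean component reliability = 0.8100.
Difference = 0.9120 − 0.8100 = 0.102.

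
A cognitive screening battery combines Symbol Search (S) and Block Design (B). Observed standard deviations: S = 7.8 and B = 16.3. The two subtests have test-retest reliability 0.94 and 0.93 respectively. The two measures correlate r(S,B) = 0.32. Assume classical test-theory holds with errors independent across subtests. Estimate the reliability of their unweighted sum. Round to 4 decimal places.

0.9455

Var(S+B) = 7.8² + 16.3² + 2·[7.8·16.3·0.32] = 326.53 + 81.3696 = 407.9.
Under uncorrelated errors the observed covariances equal the true-score covariances, so only the own-variance terms attenuate.
True-score variance = [7.8²·0.94 + 16.3²·0.93] + 81.3696 = 304.281 + 81.3696 = 385.651.
Reliability = 385.651 / 407.9 = 0.9455.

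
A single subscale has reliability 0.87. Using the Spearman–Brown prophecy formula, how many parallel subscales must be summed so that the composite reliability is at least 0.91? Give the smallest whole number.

k ≥ ρ*(1−ρ₁)/(ρ₁(1−ρ*)) = 0.91·0.13 / (0.87·0.09) = 1.511.
Smallest integer k = 2.

2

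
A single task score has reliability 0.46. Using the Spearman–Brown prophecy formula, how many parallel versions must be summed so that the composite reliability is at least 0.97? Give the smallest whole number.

k ≥ ρ*(1−ρ₁)/(ρ₁(1−ρ*)) = 0.97·0.54 / (0.46·0.03) = 37.957.
Smallest integer k = 38.

38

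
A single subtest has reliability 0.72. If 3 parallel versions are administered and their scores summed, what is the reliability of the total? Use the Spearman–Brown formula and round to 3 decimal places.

0.885

ρ_k = kρ / (1 + (k−1)ρ) = 3·0.72 / (1 + 2·0.72) = 2.160 / 2.440 = 0.885.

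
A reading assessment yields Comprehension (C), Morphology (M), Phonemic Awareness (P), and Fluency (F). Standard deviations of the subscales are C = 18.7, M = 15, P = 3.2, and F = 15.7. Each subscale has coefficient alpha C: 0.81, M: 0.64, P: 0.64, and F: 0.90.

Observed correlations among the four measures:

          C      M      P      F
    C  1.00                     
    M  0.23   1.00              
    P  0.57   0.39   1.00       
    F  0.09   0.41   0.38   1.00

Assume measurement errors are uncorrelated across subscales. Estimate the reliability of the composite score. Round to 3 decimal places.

0.870

Var(C+M+P+F) = 18.7² + 15² + 3.2² + 15.7² + 2·[18.7·15·0.23 + 18.7·3.2·0.57 + 18.7·15.7·0.09 + 15·3.2·0.39 + 15·15.7·0.41 + 3.2·15.7·0.38] = 831.42 + 518.826 = 1350.25.
With uncorrelated errors the cross-covariances are all true-score covariance, so they carry over unchanged; only the diagonal terms shrink to ρᵢσᵢ².
True-score variance = [18.7²·0.81 + 15²·0.64 + 3.2²·0.64 + 15.7²·0.90] + 518.826 = 655.644 + 518.826 = 1174.47.
Reliability = 1174.47 / 1350.25 = 0.870.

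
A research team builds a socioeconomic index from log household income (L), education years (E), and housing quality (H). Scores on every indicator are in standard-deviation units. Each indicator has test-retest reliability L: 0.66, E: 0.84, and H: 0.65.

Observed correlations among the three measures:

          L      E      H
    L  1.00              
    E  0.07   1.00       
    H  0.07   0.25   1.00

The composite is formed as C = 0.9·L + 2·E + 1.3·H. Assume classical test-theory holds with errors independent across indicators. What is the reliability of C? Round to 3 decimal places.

0.817

Var(C) = 0.9² + 2² + 1.3² + 2·[1.8·0.07 + 1.17·0.07 + 2.6·0.25] = 6.5 + 1.7158 = 8.2158.
Under uncorrelated errors the observed covariances equal the true-score covariances, so only the own-variance terms attenuate.
True-score variance = [0.9²·0.66 + 2²·0.84 + 1.3²·0.65] + 1.7158 = 4.9931 + 1.7158 = 6.7089.
Reliability = 6.7089 / 8.2158 = 0.817.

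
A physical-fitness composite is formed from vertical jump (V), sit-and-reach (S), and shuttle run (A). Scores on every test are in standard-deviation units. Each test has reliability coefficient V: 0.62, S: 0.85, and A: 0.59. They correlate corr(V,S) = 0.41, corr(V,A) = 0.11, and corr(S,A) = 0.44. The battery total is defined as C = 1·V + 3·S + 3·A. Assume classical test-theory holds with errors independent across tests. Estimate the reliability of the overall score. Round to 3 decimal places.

0.820

Var(C) = 1 + 3² + 3² + 2·[3·0.41 + 3·0.11 + 9·0.44] = 19 + 11.04 = 30.04.
Because errors are independent across components, Cov(Tᵢ,Tⱼ) = Cov(Xᵢ,Xⱼ); the off-diagonal part of the true-score variance is the same as above.
True-score variance = [0.62 + 3²·0.85 + 3²·0.59] + 11.04 = 13.58 + 11.04 = 24.62.
Reliability = 24.62 / 30.04 = 0.820.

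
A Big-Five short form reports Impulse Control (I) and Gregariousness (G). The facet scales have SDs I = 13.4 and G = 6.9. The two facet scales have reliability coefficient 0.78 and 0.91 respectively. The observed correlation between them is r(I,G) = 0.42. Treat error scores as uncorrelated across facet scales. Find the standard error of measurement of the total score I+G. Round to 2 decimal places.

6.62

Var(total) = 227.17 + 77.6664 = 304.836.
True-score variance = 183.382 + 77.6664 = 261.048, so reliability = 0.8564.
Error variance = 304.836 − 261.048 = 43.7881; SEM = √43.7881 = 6.62.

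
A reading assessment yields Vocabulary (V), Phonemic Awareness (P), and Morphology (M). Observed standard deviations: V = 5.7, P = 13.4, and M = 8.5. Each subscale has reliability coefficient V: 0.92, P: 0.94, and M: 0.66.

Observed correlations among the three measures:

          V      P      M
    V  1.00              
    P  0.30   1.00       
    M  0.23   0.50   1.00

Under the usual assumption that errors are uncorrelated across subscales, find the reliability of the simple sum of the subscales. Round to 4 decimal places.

0.9186

Var(V+P+M) = 5.7² + 13.4² + 8.5² + 2·[5.7·13.4·0.30 + 5.7·8.5·0.23 + 13.4·8.5·0.50] = 284.3 + 182.015 = 466.315.
Under uncorrelated errors the observed covariances equal the true-score covariances, so only the own-variance terms attenuate.
True-score variance = [5.7²·0.92 + 13.4²·0.94 + 8.5²·0.66] + 182.015 = 246.362 + 182.015 = 428.377.
Reliability = 428.377 / 466.315 = 0.9186.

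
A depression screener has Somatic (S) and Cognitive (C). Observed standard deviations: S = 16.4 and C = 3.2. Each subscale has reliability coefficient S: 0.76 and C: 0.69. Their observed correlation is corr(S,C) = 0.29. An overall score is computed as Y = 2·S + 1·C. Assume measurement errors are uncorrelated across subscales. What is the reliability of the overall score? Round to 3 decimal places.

Var(Y) = 2²·16.4² + 3.2² + 2·[2·16.4·3.2·0.29] = 1086.08 + 60.8768 = 1146.96.
With uncorrelated errors the cross-covariances are all true-score covariance, so they carry over unchanged; only the diagonal terms shrink to ρᵢσᵢ².
True-score variance = [2²·16.4²·0.76 + 3.2²·0.69] + 60.8768 = 824.704 + 60.8768 = 885.581.
Reliability = 885.581 / 1146.96 = 0.772.

0.772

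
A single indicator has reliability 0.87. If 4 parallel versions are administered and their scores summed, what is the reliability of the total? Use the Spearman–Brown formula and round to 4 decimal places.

0.9640

ρ_k = kρ / (1 + (k−1)ρ) = 4·0.87 / (1 + 3·0.87) = 3.480 / 3.610 = 0.9640.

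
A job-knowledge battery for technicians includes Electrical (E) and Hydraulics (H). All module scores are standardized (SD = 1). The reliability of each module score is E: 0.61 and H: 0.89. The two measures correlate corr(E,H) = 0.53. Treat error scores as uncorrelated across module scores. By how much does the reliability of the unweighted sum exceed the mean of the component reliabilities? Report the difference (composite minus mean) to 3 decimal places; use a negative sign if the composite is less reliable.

Var(sum) = 2 + 1.06 = 3.06; true-score variance = 1.5 + 1.06 = 2.56; composite reliability = 0.8366.
Mean component reliability = 0.7500.
Difference = 0.8366 − 0.7500 = 0.087.

0.087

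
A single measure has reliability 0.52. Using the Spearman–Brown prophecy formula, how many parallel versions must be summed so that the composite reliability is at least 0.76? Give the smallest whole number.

3

k ≥ ρ*(1−ρ₁)/(ρ₁(1−ρ*)) = 0.76·0.48 / (0.52·0.24) = 2.923.
Smallest integer k = 3.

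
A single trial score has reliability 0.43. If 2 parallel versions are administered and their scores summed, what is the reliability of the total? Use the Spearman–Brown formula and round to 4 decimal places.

0.6014

ρ_k = kρ / (1 + (k−1)ρ) = 2·0.43 / (1 + 1·0.43) = 0.860 / 1.430 = 0.6014.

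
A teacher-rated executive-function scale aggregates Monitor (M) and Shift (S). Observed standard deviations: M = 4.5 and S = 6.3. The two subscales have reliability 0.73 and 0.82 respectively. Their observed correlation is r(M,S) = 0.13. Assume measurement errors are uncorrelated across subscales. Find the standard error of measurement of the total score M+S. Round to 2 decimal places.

Var(total) = 59.94 + 7.371 = 67.311.
True-score variance = 47.3283 + 7.371 = 54.6993, so reliability = 0.8126.
Error variance = 67.311 − 54.6993 = 12.6117; SEM = √12.6117 = 3.55.

3.55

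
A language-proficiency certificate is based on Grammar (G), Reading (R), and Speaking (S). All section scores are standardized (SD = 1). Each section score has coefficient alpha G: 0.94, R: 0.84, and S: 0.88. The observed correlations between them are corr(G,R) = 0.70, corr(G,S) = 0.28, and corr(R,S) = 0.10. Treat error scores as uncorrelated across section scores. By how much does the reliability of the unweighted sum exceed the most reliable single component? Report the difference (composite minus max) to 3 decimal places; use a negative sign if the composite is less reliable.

Var(sum) = 3 + 2.16 = 5.16; true-score variance = 2.66 + 2.16 = 4.82; composite reliability = 0.9341.
Max component reliability = 0.9400.
Difference = 0.9341 − 0.9400 = -0.006.

-0.006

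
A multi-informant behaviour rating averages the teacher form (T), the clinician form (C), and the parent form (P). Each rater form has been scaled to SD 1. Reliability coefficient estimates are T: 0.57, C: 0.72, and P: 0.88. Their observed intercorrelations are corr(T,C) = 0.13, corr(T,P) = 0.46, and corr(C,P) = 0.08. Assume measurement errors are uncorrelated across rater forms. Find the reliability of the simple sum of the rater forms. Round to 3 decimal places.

Var(T+C+P) = 3 + 2·[0.13 + 0.46 + 0.08] = 3 + 1.34 = 4.34.
With uncorrelated errors the cross-covariances are all true-score covariance, so they carry over unchanged; only the diagonal terms shrink to ρᵢσᵢ².
True-score variance = [0.57 + 0.72 + 0.88] + 1.34 = 2.17 + 1.34 = 3.51.
Reliability = 3.51 / 4.34 = 0.809.

0.809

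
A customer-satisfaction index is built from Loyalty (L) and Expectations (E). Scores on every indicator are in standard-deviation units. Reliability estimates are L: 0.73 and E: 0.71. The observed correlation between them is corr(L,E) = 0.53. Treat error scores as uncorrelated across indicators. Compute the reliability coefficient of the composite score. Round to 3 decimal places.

Var(L+E) = 2 + 2·[0.53] = 2 + 1.06 = 3.06.
Under uncorrelated errors the observed covariances equal the true-score covariances, so only the own-variance terms attenuate.
True-score variance = [0.73 + 0.71] + 1.06 = 1.44 + 1.06 = 2.5.
Reliability = 2.5 / 3.06 = 0.817.

0.817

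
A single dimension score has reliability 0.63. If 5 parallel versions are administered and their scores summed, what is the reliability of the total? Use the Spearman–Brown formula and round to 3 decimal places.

0.895

ρ_k = kρ / (1 + (k−1)ρ) = 5·0.63 / (1 + 4·0.63) = 3.150 / 3.520 = 0.895.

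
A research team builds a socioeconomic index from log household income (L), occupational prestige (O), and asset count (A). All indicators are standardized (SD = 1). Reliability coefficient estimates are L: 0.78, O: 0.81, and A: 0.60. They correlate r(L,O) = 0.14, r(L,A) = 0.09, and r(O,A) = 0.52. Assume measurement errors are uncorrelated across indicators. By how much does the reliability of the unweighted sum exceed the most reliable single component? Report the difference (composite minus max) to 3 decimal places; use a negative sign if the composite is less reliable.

Var(sum) = 3 + 1.5 = 4.5; true-score variance = 2.19 + 1.5 = 3.69; composite reliability = 0.8200.
Max component reliability = 0.8100.
Difference = 0.8200 − 0.8100 = 0.010.

0.010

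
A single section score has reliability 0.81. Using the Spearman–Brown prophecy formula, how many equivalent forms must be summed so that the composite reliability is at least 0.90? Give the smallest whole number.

3

k ≥ ρ*(1−ρ₁)/(ρ₁(1−ρ*)) = 0.90·0.19 / (0.81·0.10) = 2.111.
Smallest integer k = 3.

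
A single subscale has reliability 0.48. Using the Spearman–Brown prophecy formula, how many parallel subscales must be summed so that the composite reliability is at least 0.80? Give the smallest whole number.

5

k ≥ ρ*(1−ρ₁)/(ρ₁(1−ρ*)) = 0.80·0.52 / (0.48·0.20) = 4.333.
Smallest integer k = 5.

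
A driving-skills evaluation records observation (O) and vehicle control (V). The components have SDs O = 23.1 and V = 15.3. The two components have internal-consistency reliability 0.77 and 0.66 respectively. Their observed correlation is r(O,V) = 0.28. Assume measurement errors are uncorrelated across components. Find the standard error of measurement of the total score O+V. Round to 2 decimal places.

Var(total) = 767.7 + 197.921 = 965.621.
True-score variance = 565.379 + 197.921 = 763.3, so reliability = 0.7905.
Error variance = 965.621 − 763.3 = 202.321; SEM = √202.321 = 14.22.

14.22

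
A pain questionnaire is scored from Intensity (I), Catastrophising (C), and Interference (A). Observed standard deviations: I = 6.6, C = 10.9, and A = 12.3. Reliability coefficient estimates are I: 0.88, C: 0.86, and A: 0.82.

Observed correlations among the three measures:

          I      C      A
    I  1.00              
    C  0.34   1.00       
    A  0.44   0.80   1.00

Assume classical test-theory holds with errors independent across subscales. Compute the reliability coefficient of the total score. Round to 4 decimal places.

Var(I+C+A) = 6.6² + 10.9² + 12.3² + 2·[6.6·10.9·0.34 + 6.6·12.3·0.44 + 10.9·12.3·0.80] = 313.66 + 334.87 = 648.53.
With uncorrelated errors the cross-covariances are all true-score covariance, so they carry over unchanged; only the diagonal terms shrink to ρᵢσᵢ².
True-score variance = [6.6²·0.88 + 10.9²·0.86 + 12.3²·0.82] + 334.87 = 264.567 + 334.87 = 599.437.
Reliability = 599.437 / 648.53 = 0.9243.

0.9243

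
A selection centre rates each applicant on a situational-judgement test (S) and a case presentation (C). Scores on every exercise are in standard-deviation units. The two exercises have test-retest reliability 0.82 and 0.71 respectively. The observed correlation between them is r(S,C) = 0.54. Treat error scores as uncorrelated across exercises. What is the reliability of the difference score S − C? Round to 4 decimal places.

0.4891

Var(S−C) = 1 + 1 − 2·0.54 = 2 − 1.08 = 0.92.
Under uncorrelated errors the observed covariances equal the true-score covariances, so only the own-variance terms attenuate.
True-score variance = [0.82 + 0.71] − 1.08 = 1.53 − 1.08 = 0.45.
Reliability = 0.45 / 0.92 = 0.4891.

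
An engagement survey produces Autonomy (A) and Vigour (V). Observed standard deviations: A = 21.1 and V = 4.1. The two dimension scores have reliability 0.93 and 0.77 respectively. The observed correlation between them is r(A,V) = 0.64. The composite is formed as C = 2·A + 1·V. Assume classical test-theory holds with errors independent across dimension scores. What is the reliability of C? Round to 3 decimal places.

Var(C) = 2²·21.1² + 4.1² + 2·[2·21.1·4.1·0.64] = 1797.65 + 221.466 = 2019.12.
Because errors are independent across components, Cov(Tᵢ,Tⱼ) = Cov(Xᵢ,Xⱼ); the off-diagonal part of the true-score variance is the same as above.
True-score variance = [2²·21.1²·0.93 + 4.1²·0.77] + 221.466 = 1669.12 + 221.466 = 1890.59.
Reliability = 1890.59 / 2019.12 = 0.936.

0.936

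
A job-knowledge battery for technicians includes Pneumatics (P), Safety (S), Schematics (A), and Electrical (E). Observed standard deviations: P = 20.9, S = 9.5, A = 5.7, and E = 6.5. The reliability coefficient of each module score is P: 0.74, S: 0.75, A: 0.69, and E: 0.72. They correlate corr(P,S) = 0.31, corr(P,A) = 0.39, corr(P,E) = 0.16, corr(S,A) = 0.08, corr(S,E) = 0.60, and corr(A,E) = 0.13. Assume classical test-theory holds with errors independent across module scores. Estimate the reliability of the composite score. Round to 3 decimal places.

Var(P+S+A+E) = 20.9² + 9.5² + 5.7² + 6.5² + 2·[20.9·9.5·0.31 + 20.9·5.7·0.39 + 20.9·6.5·0.16 + 9.5·5.7·0.08 + 9.5·6.5·0.60 + 5.7·6.5·0.13] = 601.8 + 351.891 = 953.691.
Because errors are independent across components, Cov(Tᵢ,Tⱼ) = Cov(Xᵢ,Xⱼ); the off-diagonal part of the true-score variance is the same as above.
True-score variance = [20.9²·0.74 + 9.5²·0.75 + 5.7²·0.69 + 6.5²·0.72] + 351.891 = 443.765 + 351.891 = 795.656.
Reliability = 795.656 / 953.691 = 0.834.

0.834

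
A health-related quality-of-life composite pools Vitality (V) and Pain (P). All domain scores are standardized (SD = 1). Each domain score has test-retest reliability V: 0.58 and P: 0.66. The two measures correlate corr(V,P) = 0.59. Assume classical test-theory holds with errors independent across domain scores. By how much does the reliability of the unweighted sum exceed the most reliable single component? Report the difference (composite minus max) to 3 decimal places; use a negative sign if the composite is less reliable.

0.101

Var(sum) = 2 + 1.18 = 3.18; true-score variance = 1.24 + 1.18 = 2.42; composite reliability = 0.7610.
Max component reliability = 0.6600.
Difference = 0.7610 − 0.6600 = 0.101.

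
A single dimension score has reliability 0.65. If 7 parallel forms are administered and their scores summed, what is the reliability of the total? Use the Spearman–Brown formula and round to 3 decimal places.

0.929

ρ_k = kρ / (1 + (k−1)ρ) = 7·0.65 / (1 + 6·0.65) = 4.550 / 4.900 = 0.929.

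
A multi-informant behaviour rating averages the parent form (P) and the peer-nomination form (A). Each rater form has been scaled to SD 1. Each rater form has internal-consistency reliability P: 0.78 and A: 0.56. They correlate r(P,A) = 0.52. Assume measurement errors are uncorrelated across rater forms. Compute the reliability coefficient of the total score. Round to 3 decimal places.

Var(P+A) = 2 + 2·[0.52] = 2 + 1.04 = 3.04.
Because errors are independent across components, Cov(Tᵢ,Tⱼ) = Cov(Xᵢ,Xⱼ); the off-diagonal part of the true-score variance is the same as above.
True-score variance = [0.78 + 0.56] + 1.04 = 1.34 + 1.04 = 2.38.
Reliability = 2.38 / 3.04 = 0.783.

0.783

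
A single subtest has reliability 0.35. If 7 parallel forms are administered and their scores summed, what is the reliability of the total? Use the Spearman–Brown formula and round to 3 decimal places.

0.790

ρ_k = kρ / (1 + (k−1)ρ) = 7·0.35 / (1 + 6·0.35) = 2.450 / 3.100 = 0.790.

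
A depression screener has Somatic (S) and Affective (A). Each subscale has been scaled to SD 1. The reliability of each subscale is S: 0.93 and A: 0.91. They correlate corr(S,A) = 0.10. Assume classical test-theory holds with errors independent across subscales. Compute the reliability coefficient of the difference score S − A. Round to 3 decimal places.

0.911

Var(S−A) = 1 + 1 − 2·0.10 = 2 − 0.2 = 1.8.
Because errors are independent across components, Cov(Tᵢ,Tⱼ) = Cov(Xᵢ,Xⱼ); the off-diagonal part of the true-score variance is the same as above.
True-score variance = [0.93 + 0.91] − 0.2 = 1.84 − 0.2 = 1.64.
Reliability = 1.64 / 1.8 = 0.911.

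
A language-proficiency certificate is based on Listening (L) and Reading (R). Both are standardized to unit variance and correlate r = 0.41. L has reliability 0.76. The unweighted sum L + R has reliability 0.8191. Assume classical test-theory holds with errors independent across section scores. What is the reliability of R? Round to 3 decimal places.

Var(L+R) = 2 + 2·0.41 = 2.820.
True-score variance = ρ_L + ρ_R + 2·0.41, so 0.8191 = (0.76 + ρ_R + 0.82) / 2.820.
ρ_R = 0.8191·2.820 − 0.76 − 0.82 = 0.730.

0.730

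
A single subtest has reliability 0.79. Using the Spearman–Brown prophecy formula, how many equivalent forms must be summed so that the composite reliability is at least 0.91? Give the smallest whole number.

k ≥ ρ*(1−ρ₁)/(ρ₁(1−ρ*)) = 0.91·0.21 / (0.79·0.09) = 2.688.
Smallest integer k = 3.

3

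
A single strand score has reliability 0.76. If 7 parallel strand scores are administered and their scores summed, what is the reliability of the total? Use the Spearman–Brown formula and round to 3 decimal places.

ρ_k = kρ / (1 + (k−1)ρ) = 7·0.76 / (1 + 6·0.76) = 5.320 / 5.560 = 0.957.

0.957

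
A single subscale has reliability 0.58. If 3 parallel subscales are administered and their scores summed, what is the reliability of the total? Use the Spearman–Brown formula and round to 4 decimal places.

ρ_k = kρ / (1 + (k−1)ρ) = 3·0.58 / (1 + 2·0.58) = 1.740 / 2.160 = 0.8056.

0.8056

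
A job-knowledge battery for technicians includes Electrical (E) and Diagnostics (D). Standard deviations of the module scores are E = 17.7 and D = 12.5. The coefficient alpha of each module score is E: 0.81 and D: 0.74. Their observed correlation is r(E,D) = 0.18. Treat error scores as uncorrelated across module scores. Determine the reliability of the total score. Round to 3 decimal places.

Var(E+D) = 17.7² + 12.5² + 2·[17.7·12.5·0.18] = 469.54 + 79.65 = 549.19.
Under uncorrelated errors the observed covariances equal the true-score covariances, so only the own-variance terms attenuate.
True-score variance = [17.7²·0.81 + 12.5²·0.74] + 79.65 = 369.39 + 79.65 = 449.04.
Reliability = 449.04 / 549.19 = 0.818.

0.818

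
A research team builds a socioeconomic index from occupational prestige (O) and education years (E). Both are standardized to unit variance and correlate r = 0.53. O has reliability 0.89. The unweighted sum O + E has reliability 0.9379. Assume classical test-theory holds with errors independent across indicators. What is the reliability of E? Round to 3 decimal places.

0.920

Var(O+E) = 2 + 2·0.53 = 3.060.
True-score variance = ρ_O + ρ_E + 2·0.53, so 0.9379 = (0.89 + ρ_E + 1.06) / 3.060.
ρ_E = 0.9379·3.060 − 0.89 − 1.06 = 0.920.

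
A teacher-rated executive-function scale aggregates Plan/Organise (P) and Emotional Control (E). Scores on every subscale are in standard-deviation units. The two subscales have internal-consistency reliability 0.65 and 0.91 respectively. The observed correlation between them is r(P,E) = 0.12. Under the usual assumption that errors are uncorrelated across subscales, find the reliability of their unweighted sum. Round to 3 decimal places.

0.804

Var(P+E) = 2 + 2·[0.12] = 2 + 0.24 = 2.24.
Because errors are independent across components, Cov(Tᵢ,Tⱼ) = Cov(Xᵢ,Xⱼ); the off-diagonal part of the true-score variance is the same as above.
True-score variance = [0.65 + 0.91] + 0.24 = 1.56 + 0.24 = 1.8.
Reliability = 1.8 / 2.24 = 0.804.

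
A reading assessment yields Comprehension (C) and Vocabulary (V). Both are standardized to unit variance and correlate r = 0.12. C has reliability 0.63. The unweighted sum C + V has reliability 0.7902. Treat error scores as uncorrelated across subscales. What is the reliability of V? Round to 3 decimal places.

Var(C+V) = 2 + 2·0.12 = 2.240.
True-score variance = ρ_C + ρ_V + 2·0.12, so 0.7902 = (0.63 + ρ_V + 0.24) / 2.240.
ρ_V = 0.7902·2.240 − 0.63 − 0.24 = 0.900.

0.900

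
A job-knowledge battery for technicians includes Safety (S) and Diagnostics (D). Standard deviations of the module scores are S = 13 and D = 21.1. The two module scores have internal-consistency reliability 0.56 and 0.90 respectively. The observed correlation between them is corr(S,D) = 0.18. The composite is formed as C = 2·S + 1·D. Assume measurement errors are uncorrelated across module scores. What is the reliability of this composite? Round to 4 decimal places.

0.7407

Var(C) = 2²·13² + 21.1² + 2·[2·13·21.1·0.18] = 1121.21 + 197.496 = 1318.71.
Because errors are independent across components, Cov(Tᵢ,Tⱼ) = Cov(Xᵢ,Xⱼ); the off-diagonal part of the true-score variance is the same as above.
True-score variance = [2²·13²·0.56 + 21.1²·0.90] + 197.496 = 779.249 + 197.496 = 976.745.
Reliability = 976.745 / 1318.71 = 0.7407.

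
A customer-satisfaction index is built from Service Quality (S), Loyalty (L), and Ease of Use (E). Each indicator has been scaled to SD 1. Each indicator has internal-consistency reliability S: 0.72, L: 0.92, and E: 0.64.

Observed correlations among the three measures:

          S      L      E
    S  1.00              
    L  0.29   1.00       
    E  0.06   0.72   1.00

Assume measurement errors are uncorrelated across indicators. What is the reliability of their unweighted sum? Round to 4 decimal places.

0.8599

Var(S+L+E) = 3 + 2·[0.29 + 0.06 + 0.72] = 3 + 2.14 = 5.14.
Under uncorrelated errors the observed covariances equal the true-score covariances, so only the own-variance terms attenuate.
True-score variance = [0.72 + 0.92 + 0.64] + 2.14 = 2.28 + 2.14 = 4.42.
Reliability = 4.42 / 5.14 = 0.8599.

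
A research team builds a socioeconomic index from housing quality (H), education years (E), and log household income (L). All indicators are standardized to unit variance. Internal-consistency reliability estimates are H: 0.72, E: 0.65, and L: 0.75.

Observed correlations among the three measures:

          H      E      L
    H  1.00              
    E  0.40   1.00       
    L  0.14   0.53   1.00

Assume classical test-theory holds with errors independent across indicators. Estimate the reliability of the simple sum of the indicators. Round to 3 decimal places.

Var(H+E+L) = 3 + 2·[0.40 + 0.14 + 0.53] = 3 + 2.14 = 5.14.
With uncorrelated errors the cross-covariances are all true-score covariance, so they carry over unchanged; only the diagonal terms shrink to ρᵢσᵢ².
True-score variance = [0.72 + 0.65 + 0.75] + 2.14 = 2.12 + 2.14 = 4.26.
Reliability = 4.26 / 5.14 = 0.829.

0.829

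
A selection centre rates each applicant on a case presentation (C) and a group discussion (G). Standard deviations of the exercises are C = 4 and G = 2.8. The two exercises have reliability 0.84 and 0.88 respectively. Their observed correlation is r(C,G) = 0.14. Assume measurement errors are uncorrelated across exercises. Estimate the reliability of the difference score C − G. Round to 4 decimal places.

Var(C−G) = 4² + 2.8² − 2·4·2.8·0.14 = 23.84 − 3.136 = 20.704.
Under uncorrelated errors the observed covariances equal the true-score covariances, so only the own-variance terms attenuate.
True-score variance = [4²·0.84 + 2.8²·0.88] − 3.136 = 20.3392 − 3.136 = 17.2032.
Reliability = 17.2032 / 20.704 = 0.8309.

0.8309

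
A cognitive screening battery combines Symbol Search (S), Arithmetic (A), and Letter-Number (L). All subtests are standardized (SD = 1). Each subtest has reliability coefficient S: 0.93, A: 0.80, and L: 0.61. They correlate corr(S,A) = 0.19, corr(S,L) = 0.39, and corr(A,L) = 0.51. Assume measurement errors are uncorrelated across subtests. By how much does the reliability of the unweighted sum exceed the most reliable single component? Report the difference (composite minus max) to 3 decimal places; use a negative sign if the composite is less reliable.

Var(sum) = 3 + 2.18 = 5.18; true-score variance = 2.34 + 2.18 = 4.52; composite reliability = 0.8726.
Max component reliability = 0.9300.
Difference = 0.8726 − 0.9300 = -0.057.

-0.057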